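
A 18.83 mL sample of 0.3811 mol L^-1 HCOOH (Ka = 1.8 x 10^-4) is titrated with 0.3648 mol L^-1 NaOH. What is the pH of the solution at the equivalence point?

n(HCOOH) = 0.3811 x 0.01883 = 0.007176 mol; V(NaOH) at equivalence = 0.007176/0.3648 = 0.01967 L.
At equivalence all the acid is converted to HCOO-; total volume = 0.01883 + 0.01967 = 0.03850 L, so [HCOO-] = 0.007176/0.03850 = 0.1864 M.
Kb = Kw/Ka = 1.0e-14 / 1.8 x 10^-4 = 5.56e-11.
[OH^-] = sqrt(Kb x [HCOO-]) = sqrt(5.56e-11 x 0.1864) = 3.22e-6 M.
pOH = 5.49, so pH = 14.00 - 5.49 = 8.51.

8.51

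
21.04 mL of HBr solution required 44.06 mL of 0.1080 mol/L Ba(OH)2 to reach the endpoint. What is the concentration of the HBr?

0.452 M

n(Ba(OH)2) delivered = 0.1080 x 0.04406 = 0.004758 mol.
The reaction is 2 HBr + 1 Ba(OH)2, so n(HBr) = 0.004758 x 2/1 = 0.009517 mol.
[HBr] = 0.009517 mol / 0.02104 L = 0.452 M.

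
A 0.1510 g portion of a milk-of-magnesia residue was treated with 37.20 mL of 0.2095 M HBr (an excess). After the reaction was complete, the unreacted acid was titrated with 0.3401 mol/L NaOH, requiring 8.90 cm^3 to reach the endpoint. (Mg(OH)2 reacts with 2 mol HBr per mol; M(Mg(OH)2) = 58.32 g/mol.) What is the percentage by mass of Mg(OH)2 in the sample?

92.0%

Total n(HBr) added = 0.2095 x 0.03720 = 0.007793 mol.
n(NaOH) used = 0.3401 x 0.008900 = 0.003027 mol, which equals the excess n(HBr).
So n(HBr) consumed by the sample = 0.007793 - 0.003027 = 0.004767 mol.
n(Mg(OH)2) = 0.004767 / 2 = 0.002383 mol.
mass Mg(OH)2 = 0.002383 x 58.32 = 0.1390 g, so %Mg(OH)2 = 0.1390/0.1510 x 100 = 92.0%.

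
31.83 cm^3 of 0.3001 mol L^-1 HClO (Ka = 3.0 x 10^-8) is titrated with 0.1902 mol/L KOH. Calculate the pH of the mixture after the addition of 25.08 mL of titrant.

7.52

Initial n(HClO) = 0.3001 x 0.03183 = 0.009552 mol.
n(KOH) added = 0.1902 x 0.02508 = 0.004770 mol, converting that many moles of HClO to ClO-.
Remaining n(HClO) = 0.004782 mol; n(ClO-) = 0.004770 mol.
By Henderson-Hasselbalch, pH = pKa + log([A^-]/[HA]) = 7.52 + log(0.004770/0.004782) = 7.52 + (-0.00) = 7.52.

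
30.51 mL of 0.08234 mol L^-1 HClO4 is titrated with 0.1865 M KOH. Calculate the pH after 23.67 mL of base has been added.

n(acid) = 0.08234 x 0.03051 = 0.002512 mol; n(KOH) added = 0.1865 x 0.02367 = 0.004414 mol.
Base is in excess by 0.004414 - 0.002512 = 0.001902 mol in a total volume of 0.05418 L.
[OH^-] = 0.001902/0.05418 = 0.03511 M, so pOH = 1.45 and pH = 14.00 - 1.45 = 12.55.

12.55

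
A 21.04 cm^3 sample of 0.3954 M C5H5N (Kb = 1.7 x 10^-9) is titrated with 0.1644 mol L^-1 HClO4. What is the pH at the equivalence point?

n(C5H5N) = 0.3954 x 0.02104 = 0.008319 mol; V(HClO4) at equivalence = 0.008319/0.1644 = 0.05060 L.
At equivalence the base is fully converted to C5H5NH+; total volume = 0.07164 L, so [C5H5NH+] = 0.008319/0.07164 = 0.1161 M.
Ka(C5H5NH+) = Kw/Kb = 1.0e-14 / 1.7 x 10^-9 = 5.88e-6.
[H^+] = sqrt(Ka x [C5H5NH+]) = sqrt(5.88e-6 x 0.1161) = 0.000826 M.
pH = -log(0.000826) = 3.08.

3.08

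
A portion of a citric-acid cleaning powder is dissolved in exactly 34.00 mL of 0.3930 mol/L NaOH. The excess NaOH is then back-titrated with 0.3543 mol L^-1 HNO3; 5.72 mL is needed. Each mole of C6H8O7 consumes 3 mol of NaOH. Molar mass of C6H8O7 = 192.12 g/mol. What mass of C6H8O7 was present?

Total n(NaOH) added = 0.3930 x 0.03400 = 0.01336 mol.
n(HNO3) used = 0.3543 x 0.005720 = 0.002027 mol, which equals the excess n(NaOH).
So n(NaOH) consumed by the sample = 0.01336 - 0.002027 = 0.01134 mol.
n(C6H8O7) = 0.01134 / 3 = 0.003778 mol.
mass = 0.003778 mol x 192.12 g/mol = 0.726 g.

0.726 g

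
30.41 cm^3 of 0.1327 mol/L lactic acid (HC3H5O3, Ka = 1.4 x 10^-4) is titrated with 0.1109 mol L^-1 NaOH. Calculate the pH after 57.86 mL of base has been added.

n(acid) = 0.1327 x 0.03041 = 0.004035 mol; n(NaOH) added = 0.1109 x 0.05786 = 0.006417 mol.
Base is in excess by 0.006417 - 0.004035 = 0.002381 mol in a total volume of 0.08827 L.
[OH^-] = 0.002381/0.08827 = 0.02698 M, so pOH = 1.57 and pH = 14.00 - 1.57 = 12.43.

12.43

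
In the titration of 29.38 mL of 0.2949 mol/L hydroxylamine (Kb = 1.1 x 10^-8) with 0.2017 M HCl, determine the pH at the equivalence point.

n(NH2OH) = 0.2949 x 0.02938 = 0.008664 mol; V(HCl) at equivalence = 0.008664/0.2017 = 0.04296 L.
At equivalence the base is fully converted to NH3OH+; total volume = 0.07234 L, so [NH3OH+] = 0.008664/0.07234 = 0.1198 M.
Ka(NH3OH+) = Kw/Kb = 1.0e-14 / 1.1 x 10^-8 = 9.09e-7.
[H^+] = sqrt(Ka x [NH3OH+]) = sqrt(9.09e-7 x 0.1198) = 0.000330 M.
pH = -log(0.000330) = 3.48.

3.48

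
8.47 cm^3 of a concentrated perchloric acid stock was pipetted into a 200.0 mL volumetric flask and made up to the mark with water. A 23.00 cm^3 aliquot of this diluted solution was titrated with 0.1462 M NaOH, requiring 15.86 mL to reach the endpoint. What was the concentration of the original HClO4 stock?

n(NaOH) = 0.1462 x 0.01586 = 0.002319 mol.
n(HClO4) in the aliquot = 0.002319 mol.
[diluted HClO4] = 0.002319 / 0.02300 = 0.1008 M.
Dilution factor = 200.0/8.470 = 23.61, so [stock] = 0.1008 x 23.61 = 2.38 M.

2.38 M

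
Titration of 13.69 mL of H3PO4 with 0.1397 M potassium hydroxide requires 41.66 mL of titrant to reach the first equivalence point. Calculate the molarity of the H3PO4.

0.425 M

n(KOH) = 0.1397 x 0.04166 = 0.005820 mol.
At the first equivalence point, 1 mol OH^- react per mol H3PO4, so n(H3PO4) = 0.005820 / 1 = 0.005820 mol.
[H3PO4] = 0.005820 / 0.01369 L = 0.425 M.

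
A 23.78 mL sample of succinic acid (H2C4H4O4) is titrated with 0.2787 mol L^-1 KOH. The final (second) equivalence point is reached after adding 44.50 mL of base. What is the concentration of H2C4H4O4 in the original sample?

n(KOH) = 0.2787 x 0.04450 = 0.01240 mol.
At the final (second) equivalence point, 2 mol OH^- react per mol H2C4H4O4, so n(H2C4H4O4) = 0.01240 / 2 = 0.006201 mol.
[H2C4H4O4] = 0.006201 / 0.02378 L = 0.261 M.

0.261 M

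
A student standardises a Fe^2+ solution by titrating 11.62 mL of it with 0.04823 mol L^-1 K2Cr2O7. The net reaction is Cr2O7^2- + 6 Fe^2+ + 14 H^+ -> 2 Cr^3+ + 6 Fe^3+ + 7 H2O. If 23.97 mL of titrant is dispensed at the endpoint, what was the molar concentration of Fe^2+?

0.597 M

n(K2Cr2O7) = 0.04823 x 0.02397 = 0.001156 mol.
From the balanced equation, 1 mol K2Cr2O7 reacts with 6 mol Fe^2+, so n(Fe^2+) = 0.001156 x 6/1 = 0.006936 mol.
[Fe^2+] = 0.006936 / 0.01162 L = 0.597 M.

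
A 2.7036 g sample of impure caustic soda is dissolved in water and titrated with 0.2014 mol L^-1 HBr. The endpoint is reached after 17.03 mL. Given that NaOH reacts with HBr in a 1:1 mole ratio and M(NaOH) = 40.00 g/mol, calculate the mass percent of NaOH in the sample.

n(HBr) = 0.2014 x 0.01703 = 0.003430 mol.
n(NaOH) = 0.003430 / 1 = 0.003430 mol.
mass of NaOH = 0.003430 x 40.00 = 0.1372 g.
% purity = 0.1372 / 2.7036 x 100 = 5.07%.

5.07%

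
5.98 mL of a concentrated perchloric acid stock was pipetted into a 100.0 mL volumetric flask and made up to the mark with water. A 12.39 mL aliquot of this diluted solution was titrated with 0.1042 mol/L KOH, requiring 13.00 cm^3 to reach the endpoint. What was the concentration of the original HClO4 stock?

n(KOH) = 0.1042 x 0.01300 = 0.001355 mol.
n(HClO4) in the aliquot = 0.001355 mol.
[diluted HClO4] = 0.001355 / 0.01239 = 0.1093 M.
Dilution factor = 100.0/5.980 = 16.72, so [stock] = 0.1093 x 16.72 = 1.83 M.

1.83 M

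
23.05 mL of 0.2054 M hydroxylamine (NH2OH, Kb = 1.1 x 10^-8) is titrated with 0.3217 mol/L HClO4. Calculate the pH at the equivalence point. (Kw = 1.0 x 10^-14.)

n(NH2OH) = 0.2054 x 0.02305 = 0.004734 mol; V(HClO4) at equivalence = 0.004734/0.3217 = 0.01472 L.
At equivalence the base is fully converted to NH3OH+; total volume = 0.03777 L, so [NH3OH+] = 0.004734/0.03777 = 0.1254 M.
Ka(NH3OH+) = Kw/Kb = 1.0e-14 / 1.1 x 10^-8 = 9.09e-7.
[H^+] = sqrt(Ka x [NH3OH+]) = sqrt(9.09e-7 x 0.1254) = 0.000338 M.
pH = -log(0.000338) = 3.47.

3.47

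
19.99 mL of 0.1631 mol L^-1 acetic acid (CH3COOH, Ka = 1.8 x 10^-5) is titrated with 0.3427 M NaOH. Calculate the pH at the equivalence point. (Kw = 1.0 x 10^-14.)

n(CH3COOH) = 0.1631 x 0.01999 = 0.003260 mol; V(NaOH) at equivalence = 0.003260/0.3427 = 0.009514 L.
At equivalence all the acid is converted to CH3COO-; total volume = 0.01999 + 0.009514 = 0.02950 L, so [CH3COO-] = 0.003260/0.02950 = 0.1105 M.
Kb = Kw/Ka = 1.0e-14 / 1.8 x 10^-5 = 5.56e-10.
[OH^-] = sqrt(Kb x [CH3COO-]) = sqrt(5.56e-10 x 0.1105) = 7.84e-6 M.
pOH = 5.11, so pH = 14.00 - 5.11 = 8.89.

8.89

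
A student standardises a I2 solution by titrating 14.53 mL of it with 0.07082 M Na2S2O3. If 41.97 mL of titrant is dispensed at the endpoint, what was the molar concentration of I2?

n(Na2S2O3) = 0.07082 x 0.04197 = 0.002972 mol.
From the balanced equation, 2 mol Na2S2O3 reacts with 1 mol I2, so n(I2) = 0.002972 x 1/2 = 0.001486 mol.
[I2] = 0.001486 / 0.01453 L = 0.102 M.

0.102 M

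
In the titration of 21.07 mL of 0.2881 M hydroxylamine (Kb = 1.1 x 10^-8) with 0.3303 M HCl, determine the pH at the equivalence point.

3.43

n(NH2OH) = 0.2881 x 0.02107 = 0.006070 mol; V(HCl) at equivalence = 0.006070/0.3303 = 0.01838 L.
At equivalence the base is fully converted to NH3OH+; total volume = 0.03945 L, so [NH3OH+] = 0.006070/0.03945 = 0.1539 M.
Ka(NH3OH+) = Kw/Kb = 1.0e-14 / 1.1 x 10^-8 = 9.09e-7.
[H^+] = sqrt(Ka x [NH3OH+]) = sqrt(9.09e-7 x 0.1539) = 0.000374 M.
pH = -log(0.000374) = 3.43.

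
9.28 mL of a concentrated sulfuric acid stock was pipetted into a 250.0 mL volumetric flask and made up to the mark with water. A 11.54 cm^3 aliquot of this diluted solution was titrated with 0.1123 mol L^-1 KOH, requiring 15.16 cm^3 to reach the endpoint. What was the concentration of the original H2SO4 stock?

1.99 M

n(KOH) = 0.1123 x 0.01516 = 0.001702 mol.
n(H2SO4) in the aliquot = 0.001702 x 1/2 = 0.0008512 mol.
[diluted H2SO4] = 0.0008512 / 0.01154 = 0.07376 M.
Dilution factor = 250.0/9.280 = 26.94, so [stock] = 0.07376 x 26.94 = 1.99 M.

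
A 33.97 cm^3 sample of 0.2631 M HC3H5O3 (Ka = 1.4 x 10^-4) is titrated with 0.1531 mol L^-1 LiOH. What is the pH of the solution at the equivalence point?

n(HC3H5O3) = 0.2631 x 0.03397 = 0.008938 mol; V(LiOH) at equivalence = 0.008938/0.1531 = 0.05838 L.
At equivalence all the acid is converted to C3H5O3-; total volume = 0.03397 + 0.05838 = 0.09235 L, so [C3H5O3-] = 0.008938/0.09235 = 0.09678 M.
Kb = Kw/Ka = 1.0e-14 / 1.4 x 10^-4 = 7.14e-11.
[OH^-] = sqrt(Kb x [C3H5O3-]) = sqrt(7.14e-11 x 0.09678) = 2.63e-6 M.
pOH = 5.58, so pH = 14.00 - 5.58 = 8.42.

8.42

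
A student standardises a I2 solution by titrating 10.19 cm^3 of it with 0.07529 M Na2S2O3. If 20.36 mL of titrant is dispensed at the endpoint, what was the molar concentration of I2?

n(Na2S2O3) = 0.07529 x 0.02036 = 0.001533 mol.
From the balanced equation, 2 mol Na2S2O3 reacts with 1 mol I2, so n(I2) = 0.001533 x 1/2 = 0.0007665 mol.
[I2] = 0.0007665 / 0.01019 L = 0.0752 M.

0.0752 M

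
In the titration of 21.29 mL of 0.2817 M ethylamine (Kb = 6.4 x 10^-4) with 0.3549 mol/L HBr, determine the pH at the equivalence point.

5.81

n(C2H5NH2) = 0.2817 x 0.02129 = 0.005997 mol; V(HBr) at equivalence = 0.005997/0.3549 = 0.01690 L.
At equivalence the base is fully converted to C2H5NH3+; total volume = 0.03819 L, so [C2H5NH3+] = 0.005997/0.03819 = 0.1570 M.
Ka(C2H5NH3+) = Kw/Kb = 1.0e-14 / 6.4 x 10^-4 = 1.56e-11.
[H^+] = sqrt(Ka x [C2H5NH3+]) = sqrt(1.56e-11 x 0.1570) = 1.57e-6 M.
pH = -log(1.57e-6) = 5.81.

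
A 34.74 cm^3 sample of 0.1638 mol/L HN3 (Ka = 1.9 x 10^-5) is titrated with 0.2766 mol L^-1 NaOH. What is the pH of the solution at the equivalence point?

8.87

n(HN3) = 0.1638 x 0.03474 = 0.005690 mol; V(NaOH) at equivalence = 0.005690/0.2766 = 0.02057 L.
At equivalence all the acid is converted to N3-; total volume = 0.03474 + 0.02057 = 0.05531 L, so [N3-] = 0.005690/0.05531 = 0.1029 M.
Kb = Kw/Ka = 1.0e-14 / 1.9 x 10^-5 = 5.26e-10.
[OH^-] = sqrt(Kb x [N3-]) = sqrt(5.26e-10 x 0.1029) = 7.36e-6 M.
pOH = 5.13, so pH = 14.00 - 5.13 = 8.87.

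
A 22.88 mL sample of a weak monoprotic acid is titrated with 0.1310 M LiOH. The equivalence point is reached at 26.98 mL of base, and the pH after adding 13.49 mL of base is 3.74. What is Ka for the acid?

1.8 x 10^-4

13.49 mL is half of the equivalence volume, so this is the half-equivalence point where [HA] = [A^-].
At half-equivalence pH = pKa, so pKa = 3.74.
Ka = 10^(-3.74) = 1.8 x 10^-4.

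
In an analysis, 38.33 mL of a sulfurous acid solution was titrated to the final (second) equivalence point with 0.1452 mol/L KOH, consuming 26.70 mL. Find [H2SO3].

0.0506 M

n(KOH) = 0.1452 x 0.02670 = 0.003877 mol.
At the final (second) equivalence point, 2 mol OH^- react per mol H2SO3, so n(H2SO3) = 0.003877 / 2 = 0.001938 mol.
[H2SO3] = 0.001938 / 0.03833 L = 0.0506 M.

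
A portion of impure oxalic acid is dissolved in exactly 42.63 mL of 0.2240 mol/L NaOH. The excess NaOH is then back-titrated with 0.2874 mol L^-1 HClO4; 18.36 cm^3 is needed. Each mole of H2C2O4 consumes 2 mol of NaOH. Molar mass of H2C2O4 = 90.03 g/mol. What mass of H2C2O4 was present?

0.192 g

Total n(NaOH) added = 0.2240 x 0.04263 = 0.009549 mol.
n(HClO4) used = 0.2874 x 0.01836 = 0.005277 mol, which equals the excess n(NaOH).
So n(NaOH) consumed by the sample = 0.009549 - 0.005277 = 0.004272 mol.
n(H2C2O4) = 0.004272 / 2 = 0.002136 mol.
mass = 0.002136 mol x 90.03 g/mol = 0.192 g.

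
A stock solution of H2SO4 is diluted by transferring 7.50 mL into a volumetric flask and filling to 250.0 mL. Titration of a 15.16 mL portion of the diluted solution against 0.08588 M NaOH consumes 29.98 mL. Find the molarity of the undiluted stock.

2.83 M

n(NaOH) = 0.08588 x 0.02998 = 0.002575 mol.
n(H2SO4) in the aliquot = 0.002575 x 1/2 = 0.001287 mol.
[diluted H2SO4] = 0.001287 / 0.01516 = 0.08492 M.
Dilution factor = 250.0/7.500 = 33.33, so [stock] = 0.08492 x 33.33 = 2.83 M.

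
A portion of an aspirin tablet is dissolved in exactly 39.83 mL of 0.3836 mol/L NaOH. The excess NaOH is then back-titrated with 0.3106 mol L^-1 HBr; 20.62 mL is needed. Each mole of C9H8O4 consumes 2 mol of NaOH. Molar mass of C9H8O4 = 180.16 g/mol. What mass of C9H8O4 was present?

0.799 g

Total n(NaOH) added = 0.3836 x 0.03983 = 0.01528 mol.
n(HBr) used = 0.3106 x 0.02062 = 0.006405 mol, which equals the excess n(NaOH).
So n(NaOH) consumed by the sample = 0.01528 - 0.006405 = 0.008874 mol.
n(C9H8O4) = 0.008874 / 2 = 0.004437 mol.
mass = 0.004437 mol x 180.16 g/mol = 0.799 g.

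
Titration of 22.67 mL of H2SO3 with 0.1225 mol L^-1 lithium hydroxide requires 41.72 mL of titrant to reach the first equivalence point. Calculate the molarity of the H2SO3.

0.225 M

n(LiOH) = 0.1225 x 0.04172 = 0.005111 mol.
At the first equivalence point, 1 mol OH^- react per mol H2SO3, so n(H2SO3) = 0.005111 / 1 = 0.005111 mol.
[H2SO3] = 0.005111 / 0.02267 L = 0.225 M.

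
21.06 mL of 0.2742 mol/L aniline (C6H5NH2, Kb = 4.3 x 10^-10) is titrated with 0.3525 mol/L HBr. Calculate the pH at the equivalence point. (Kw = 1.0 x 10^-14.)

2.72

n(C6H5NH2) = 0.2742 x 0.02106 = 0.005775 mol; V(HBr) at equivalence = 0.005775/0.3525 = 0.01638 L.
At equivalence the base is fully converted to C6H5NH3+; total volume = 0.03744 L, so [C6H5NH3+] = 0.005775/0.03744 = 0.1542 M.
Ka(C6H5NH3+) = Kw/Kb = 1.0e-14 / 4.3 x 10^-10 = 2.33e-5.
[H^+] = sqrt(Ka x [C6H5NH3+]) = sqrt(2.33e-5 x 0.1542) = 0.00189 M.
pH = -log(0.00189) = 2.72.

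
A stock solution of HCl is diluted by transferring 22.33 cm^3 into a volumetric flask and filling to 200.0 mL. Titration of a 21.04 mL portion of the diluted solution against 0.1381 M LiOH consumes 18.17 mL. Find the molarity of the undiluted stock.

1.07 M

n(LiOH) = 0.1381 x 0.01817 = 0.002509 mol.
n(HCl) in the aliquot = 0.002509 mol.
[diluted HCl] = 0.002509 / 0.02104 = 0.1193 M.
Dilution factor = 200.0/22.33 = 8.957, so [stock] = 0.1193 x 8.957 = 1.07 M.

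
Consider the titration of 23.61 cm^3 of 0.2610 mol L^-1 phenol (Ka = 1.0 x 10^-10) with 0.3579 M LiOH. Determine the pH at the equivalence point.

11.59

n(C6H5OH) = 0.2610 x 0.02361 = 0.006162 mol; V(LiOH) at equivalence = 0.006162/0.3579 = 0.01722 L.
At equivalence all the acid is converted to C6H5O-; total volume = 0.02361 + 0.01722 = 0.04083 L, so [C6H5O-] = 0.006162/0.04083 = 0.1509 M.
Kb = Kw/Ka = 1.0e-14 / 1.0 x 10^-10 = 0.000100.
[OH^-] = sqrt(Kb x [C6H5O-]) = sqrt(0.000100 x 0.1509) = 0.00388 M.
pOH = 2.41, so pH = 14.00 - 2.41 = 11.59.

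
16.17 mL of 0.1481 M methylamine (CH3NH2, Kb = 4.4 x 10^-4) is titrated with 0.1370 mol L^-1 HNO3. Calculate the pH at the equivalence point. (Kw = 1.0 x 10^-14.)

n(CH3NH2) = 0.1481 x 0.01617 = 0.002395 mol; V(HNO3) at equivalence = 0.002395/0.1370 = 0.01748 L.
At equivalence the base is fully converted to CH3NH3+; total volume = 0.03365 L, so [CH3NH3+] = 0.002395/0.03365 = 0.07117 M.
Ka(CH3NH3+) = Kw/Kb = 1.0e-14 / 4.4 x 10^-4 = 2.27e-11.
[H^+] = sqrt(Ka x [CH3NH3+]) = sqrt(2.27e-11 x 0.07117) = 1.27e-6 M.
pH = -log(1.27e-6) = 5.90.

5.90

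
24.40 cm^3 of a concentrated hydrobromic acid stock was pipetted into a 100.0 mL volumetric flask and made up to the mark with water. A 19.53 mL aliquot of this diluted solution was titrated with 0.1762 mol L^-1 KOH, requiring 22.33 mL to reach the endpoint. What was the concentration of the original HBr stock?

0.826 M

n(KOH) = 0.1762 x 0.02233 = 0.003935 mol.
n(HBr) in the aliquot = 0.003935 mol.
[diluted HBr] = 0.003935 / 0.01953 = 0.2015 M.
Dilution factor = 100.0/24.40 = 4.098, so [stock] = 0.2015 x 4.098 = 0.826 M.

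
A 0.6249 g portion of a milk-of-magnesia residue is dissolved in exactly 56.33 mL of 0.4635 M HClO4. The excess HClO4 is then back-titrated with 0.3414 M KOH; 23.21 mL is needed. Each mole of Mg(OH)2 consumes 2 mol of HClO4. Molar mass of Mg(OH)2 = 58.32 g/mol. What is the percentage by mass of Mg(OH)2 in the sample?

Total n(HClO4) added = 0.4635 x 0.05633 = 0.02611 mol.
n(KOH) used = 0.3414 x 0.02321 = 0.007924 mol, which equals the excess n(HClO4).
So n(HClO4) consumed by the sample = 0.02611 - 0.007924 = 0.01819 mol.
n(Mg(OH)2) = 0.01819 / 2 = 0.009093 mol.
mass Mg(OH)2 = 0.009093 x 58.32 = 0.5303 g, so %Mg(OH)2 = 0.5303/0.6249 x 100 = 84.9%.

84.9%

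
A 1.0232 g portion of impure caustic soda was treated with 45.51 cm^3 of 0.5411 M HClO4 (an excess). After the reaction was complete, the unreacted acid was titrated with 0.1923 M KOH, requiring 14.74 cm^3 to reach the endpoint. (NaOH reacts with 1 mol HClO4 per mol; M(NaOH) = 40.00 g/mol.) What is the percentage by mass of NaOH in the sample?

Total n(HClO4) added = 0.5411 x 0.04551 = 0.02463 mol.
n(KOH) used = 0.1923 x 0.01474 = 0.002835 mol, which equals the excess n(HClO4).
So n(HClO4) consumed by the sample = 0.02463 - 0.002835 = 0.02179 mol.
n(NaOH) = 0.02179 / 1 = 0.02179 mol.
mass NaOH = 0.02179 x 40.00 = 0.8716 g, so %NaOH = 0.8716/1.0232 x 100 = 85.2%.

85.2%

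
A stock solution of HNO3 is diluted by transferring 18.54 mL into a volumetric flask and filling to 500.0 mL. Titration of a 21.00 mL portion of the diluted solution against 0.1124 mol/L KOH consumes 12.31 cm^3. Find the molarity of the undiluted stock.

1.78 M

n(KOH) = 0.1124 x 0.01231 = 0.001384 mol.
n(HNO3) in the aliquot = 0.001384 mol.
[diluted HNO3] = 0.001384 / 0.02100 = 0.06589 M.
Dilution factor = 500.0/18.54 = 26.97, so [stock] = 0.06589 x 26.97 = 1.78 M.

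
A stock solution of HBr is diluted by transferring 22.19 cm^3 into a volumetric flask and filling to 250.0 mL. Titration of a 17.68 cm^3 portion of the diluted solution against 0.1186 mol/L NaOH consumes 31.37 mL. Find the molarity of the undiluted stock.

2.37 M

n(NaOH) = 0.1186 x 0.03137 = 0.003720 mol.
n(HBr) in the aliquot = 0.003720 mol.
[diluted HBr] = 0.003720 / 0.01768 = 0.2104 M.
Dilution factor = 250.0/22.19 = 11.27, so [stock] = 0.2104 x 11.27 = 2.37 M.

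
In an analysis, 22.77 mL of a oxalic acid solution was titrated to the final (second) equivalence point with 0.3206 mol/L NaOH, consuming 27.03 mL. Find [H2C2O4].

0.190 M

n(NaOH) = 0.3206 x 0.02703 = 0.008666 mol.
At the final (second) equivalence point, 2 mol OH^- react per mol H2C2O4, so n(H2C2O4) = 0.008666 / 2 = 0.004333 mol.
[H2C2O4] = 0.004333 / 0.02277 L = 0.190 M.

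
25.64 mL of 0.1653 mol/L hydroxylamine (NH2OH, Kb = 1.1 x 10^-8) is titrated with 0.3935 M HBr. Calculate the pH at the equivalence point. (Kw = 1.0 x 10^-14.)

n(NH2OH) = 0.1653 x 0.02564 = 0.004238 mol; V(HBr) at equivalence = 0.004238/0.3935 = 0.01077 L.
At equivalence the base is fully converted to NH3OH+; total volume = 0.03641 L, so [NH3OH+] = 0.004238/0.03641 = 0.1164 M.
Ka(NH3OH+) = Kw/Kb = 1.0e-14 / 1.1 x 10^-8 = 9.09e-7.
[H^+] = sqrt(Ka x [NH3OH+]) = sqrt(9.09e-7 x 0.1164) = 0.000325 M.
pH = -log(0.000325) = 3.49.

3.49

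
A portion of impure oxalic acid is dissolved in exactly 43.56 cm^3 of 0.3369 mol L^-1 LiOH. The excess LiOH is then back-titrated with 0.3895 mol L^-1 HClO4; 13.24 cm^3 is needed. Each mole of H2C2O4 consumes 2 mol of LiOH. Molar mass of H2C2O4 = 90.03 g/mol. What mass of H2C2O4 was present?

0.428 g

Total n(LiOH) added = 0.3369 x 0.04356 = 0.01468 mol.
n(HClO4) used = 0.3895 x 0.01324 = 0.005157 mol, which equals the excess n(LiOH).
So n(LiOH) consumed by the sample = 0.01468 - 0.005157 = 0.009518 mol.
n(H2C2O4) = 0.009518 / 2 = 0.004759 mol.
mass = 0.004759 mol x 90.03 g/mol = 0.428 g.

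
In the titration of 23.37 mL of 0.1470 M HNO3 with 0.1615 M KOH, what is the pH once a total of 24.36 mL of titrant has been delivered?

n(acid) = 0.1470 x 0.02337 = 0.003435 mol; n(KOH) added = 0.1615 x 0.02436 = 0.003934 mol.
Base is in excess by 0.003934 - 0.003435 = 0.0004988 mol in a total volume of 0.04773 L.
[OH^-] = 0.0004988/0.04773 = 0.01045 M, so pOH = 1.98 and pH = 14.00 - 1.98 = 12.02.

12.02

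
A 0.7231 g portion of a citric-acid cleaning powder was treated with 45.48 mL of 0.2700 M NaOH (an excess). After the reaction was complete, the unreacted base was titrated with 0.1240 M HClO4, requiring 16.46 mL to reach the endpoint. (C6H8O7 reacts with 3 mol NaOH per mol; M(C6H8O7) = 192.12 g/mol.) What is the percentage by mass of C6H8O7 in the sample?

90.7%

Total n(NaOH) added = 0.2700 x 0.04548 = 0.01228 mol.
n(HClO4) used = 0.1240 x 0.01646 = 0.002041 mol, which equals the excess n(NaOH).
So n(NaOH) consumed by the sample = 0.01228 - 0.002041 = 0.01024 mol.
n(C6H8O7) = 0.01024 / 3 = 0.003413 mol.
mass C6H8O7 = 0.003413 x 192.12 = 0.6557 g, so %C6H8O7 = 0.6557/0.7231 x 100 = 90.7%.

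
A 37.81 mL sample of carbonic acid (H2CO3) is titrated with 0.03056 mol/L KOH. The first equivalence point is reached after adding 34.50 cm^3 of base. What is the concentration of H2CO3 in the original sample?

n(KOH) = 0.03056 x 0.03450 = 0.001054 mol.
At the first equivalence point, 1 mol OH^- react per mol H2CO3, so n(H2CO3) = 0.001054 / 1 = 0.001054 mol.
[H2CO3] = 0.001054 / 0.03781 L = 0.0279 M.

0.0279 M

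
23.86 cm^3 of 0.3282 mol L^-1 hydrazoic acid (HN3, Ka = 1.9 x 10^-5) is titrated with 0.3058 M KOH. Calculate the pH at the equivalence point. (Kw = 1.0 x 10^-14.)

8.96

n(HN3) = 0.3282 x 0.02386 = 0.007831 mol; V(KOH) at equivalence = 0.007831/0.3058 = 0.02561 L.
At equivalence all the acid is converted to N3-; total volume = 0.02386 + 0.02561 = 0.04947 L, so [N3-] = 0.007831/0.04947 = 0.1583 M.
Kb = Kw/Ka = 1.0e-14 / 1.9 x 10^-5 = 5.26e-10.
[OH^-] = sqrt(Kb x [N3-]) = sqrt(5.26e-10 x 0.1583) = 9.13e-6 M.
pOH = 5.04, so pH = 14.00 - 5.04 = 8.96.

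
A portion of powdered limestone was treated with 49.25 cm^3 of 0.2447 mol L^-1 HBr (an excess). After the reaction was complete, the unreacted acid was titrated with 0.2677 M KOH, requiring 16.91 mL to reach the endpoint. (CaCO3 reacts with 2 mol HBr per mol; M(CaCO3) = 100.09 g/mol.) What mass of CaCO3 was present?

0.377 g

Total n(HBr) added = 0.2447 x 0.04925 = 0.01205 mol.
n(KOH) used = 0.2677 x 0.01691 = 0.004527 mol, which equals the excess n(HBr).
So n(HBr) consumed by the sample = 0.01205 - 0.004527 = 0.007525 mol.
n(CaCO3) = 0.007525 / 2 = 0.003762 mol.
mass = 0.003762 mol x 100.09 g/mol = 0.377 g.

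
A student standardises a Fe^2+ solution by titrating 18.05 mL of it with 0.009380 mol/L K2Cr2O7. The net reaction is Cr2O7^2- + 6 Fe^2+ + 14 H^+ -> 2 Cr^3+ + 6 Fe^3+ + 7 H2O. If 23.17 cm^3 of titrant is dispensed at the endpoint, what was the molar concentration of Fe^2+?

0.0722 M

n(K2Cr2O7) = 0.009380 x 0.02317 = 0.0002173 mol.
From the balanced equation, 1 mol K2Cr2O7 reacts with 6 mol Fe^2+, so n(Fe^2+) = 0.0002173 x 6/1 = 0.001304 mol.
[Fe^2+] = 0.001304 / 0.01805 L = 0.0722 M.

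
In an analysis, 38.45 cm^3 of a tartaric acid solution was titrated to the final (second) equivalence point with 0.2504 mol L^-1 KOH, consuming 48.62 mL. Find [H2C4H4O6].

n(KOH) = 0.2504 x 0.04862 = 0.01217 mol.
At the final (second) equivalence point, 2 mol OH^- react per mol H2C4H4O6, so n(H2C4H4O6) = 0.01217 / 2 = 0.006087 mol.
[H2C4H4O6] = 0.006087 / 0.03845 L = 0.158 M.

0.158 M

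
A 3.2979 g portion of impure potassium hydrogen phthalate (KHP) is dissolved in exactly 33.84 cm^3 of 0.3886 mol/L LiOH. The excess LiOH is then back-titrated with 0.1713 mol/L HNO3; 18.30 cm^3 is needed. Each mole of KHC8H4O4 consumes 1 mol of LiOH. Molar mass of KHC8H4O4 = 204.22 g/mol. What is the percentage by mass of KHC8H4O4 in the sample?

Total n(LiOH) added = 0.3886 x 0.03384 = 0.01315 mol.
n(HNO3) used = 0.1713 x 0.01830 = 0.003135 mol, which equals the excess n(LiOH).
So n(LiOH) consumed by the sample = 0.01315 - 0.003135 = 0.01002 mol.
n(KHC8H4O4) = 0.01002 / 1 = 0.01002 mol.
mass KHC8H4O4 = 0.01002 x 204.22 = 2.045 g, so %KHC8H4O4 = 2.045/3.2979 x 100 = 62.0%.

62.0%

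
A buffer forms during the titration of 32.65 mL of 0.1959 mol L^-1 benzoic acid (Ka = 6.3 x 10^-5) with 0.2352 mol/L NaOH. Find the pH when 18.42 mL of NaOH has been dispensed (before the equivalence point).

4.52

Initial n(C6H5COOH) = 0.1959 x 0.03265 = 0.006396 mol.
n(NaOH) added = 0.2352 x 0.01842 = 0.004332 mol, converting that many moles of C6H5COOH to C6H5COO-.
Remaining n(C6H5COOH) = 0.002064 mol; n(C6H5COO-) = 0.004332 mol.
By Henderson-Hasselbalch, pH = pKa + log([A^-]/[HA]) = 4.20 + log(0.004332/0.002064) = 4.20 + (+0.32) = 4.52.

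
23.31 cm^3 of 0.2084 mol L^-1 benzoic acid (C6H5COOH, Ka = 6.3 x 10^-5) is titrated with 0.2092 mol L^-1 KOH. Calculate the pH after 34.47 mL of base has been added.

12.61

n(acid) = 0.2084 x 0.02331 = 0.004858 mol; n(KOH) added = 0.2092 x 0.03447 = 0.007211 mol.
Base is in excess by 0.007211 - 0.004858 = 0.002353 mol in a total volume of 0.05778 L.
[OH^-] = 0.002353/0.05778 = 0.04073 M, so pOH = 1.39 and pH = 14.00 - 1.39 = 12.61.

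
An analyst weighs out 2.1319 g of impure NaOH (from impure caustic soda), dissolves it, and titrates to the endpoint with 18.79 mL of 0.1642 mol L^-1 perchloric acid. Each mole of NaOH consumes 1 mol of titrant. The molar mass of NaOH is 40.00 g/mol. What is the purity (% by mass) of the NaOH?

n(HClO4) = 0.1642 x 0.01879 = 0.003085 mol.
n(NaOH) = 0.003085 / 1 = 0.003085 mol.
mass of NaOH = 0.003085 x 40.00 = 0.1234 g.
% purity = 0.1234 / 2.1319 x 100 = 5.79%.

5.79%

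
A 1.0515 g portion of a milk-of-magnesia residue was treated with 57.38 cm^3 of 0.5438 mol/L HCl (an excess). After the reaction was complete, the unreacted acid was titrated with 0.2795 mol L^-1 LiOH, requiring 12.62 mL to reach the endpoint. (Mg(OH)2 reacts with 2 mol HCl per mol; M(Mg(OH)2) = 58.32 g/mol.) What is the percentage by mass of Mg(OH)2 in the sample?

76.8%

Total n(HCl) added = 0.5438 x 0.05738 = 0.03120 mol.
n(LiOH) used = 0.2795 x 0.01262 = 0.003527 mol, which equals the excess n(HCl).
So n(HCl) consumed by the sample = 0.03120 - 0.003527 = 0.02768 mol.
n(Mg(OH)2) = 0.02768 / 2 = 0.01384 mol.
mass Mg(OH)2 = 0.01384 x 58.32 = 0.8070 g, so %Mg(OH)2 = 0.8070/1.0515 x 100 = 76.8%.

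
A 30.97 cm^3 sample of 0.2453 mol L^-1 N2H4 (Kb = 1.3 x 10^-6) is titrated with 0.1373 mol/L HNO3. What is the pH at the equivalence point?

4.58

n(N2H4) = 0.2453 x 0.03097 = 0.007597 mol; V(HNO3) at equivalence = 0.007597/0.1373 = 0.05533 L.
At equivalence the base is fully converted to N2H5+; total volume = 0.08630 L, so [N2H5+] = 0.007597/0.08630 = 0.08803 M.
Ka(N2H5+) = Kw/Kb = 1.0e-14 / 1.3 x 10^-6 = 7.69e-9.
[H^+] = sqrt(Ka x [N2H5+]) = sqrt(7.69e-9 x 0.08803) = 2.60e-5 M.
pH = -log(2.60e-5) = 4.58.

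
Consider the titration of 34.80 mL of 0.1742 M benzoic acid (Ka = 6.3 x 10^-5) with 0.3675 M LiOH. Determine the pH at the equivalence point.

n(C6H5COOH) = 0.1742 x 0.03480 = 0.006062 mol; V(LiOH) at equivalence = 0.006062/0.3675 = 0.01650 L.
At equivalence all the acid is converted to C6H5COO-; total volume = 0.03480 + 0.01650 = 0.05130 L, so [C6H5COO-] = 0.006062/0.05130 = 0.1182 M.
Kb = Kw/Ka = 1.0e-14 / 6.3 x 10^-5 = 1.59e-10.
[OH^-] = sqrt(Kb x [C6H5COO-]) = sqrt(1.59e-10 x 0.1182) = 4.33e-6 M.
pOH = 5.36, so pH = 14.00 - 5.36 = 8.64.

8.64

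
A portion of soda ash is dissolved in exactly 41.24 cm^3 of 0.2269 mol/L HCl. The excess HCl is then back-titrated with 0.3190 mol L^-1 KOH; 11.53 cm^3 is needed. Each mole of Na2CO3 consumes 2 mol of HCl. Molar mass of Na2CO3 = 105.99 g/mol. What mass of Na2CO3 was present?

0.301 g

Total n(HCl) added = 0.2269 x 0.04124 = 0.009357 mol.
n(KOH) used = 0.3190 x 0.01153 = 0.003678 mol, which equals the excess n(HCl).
So n(HCl) consumed by the sample = 0.009357 - 0.003678 = 0.005679 mol.
n(Na2CO3) = 0.005679 / 2 = 0.002840 mol.
mass = 0.002840 mol x 105.99 g/mol = 0.301 g.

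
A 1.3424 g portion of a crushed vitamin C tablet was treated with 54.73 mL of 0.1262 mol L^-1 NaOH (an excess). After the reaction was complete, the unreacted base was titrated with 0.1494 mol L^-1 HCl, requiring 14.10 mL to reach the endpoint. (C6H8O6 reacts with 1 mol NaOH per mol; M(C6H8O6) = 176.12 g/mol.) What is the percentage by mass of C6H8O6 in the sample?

63.0%

Total n(NaOH) added = 0.1262 x 0.05473 = 0.006907 mol.
n(HCl) used = 0.1494 x 0.01410 = 0.002107 mol, which equals the excess n(NaOH).
So n(NaOH) consumed by the sample = 0.006907 - 0.002107 = 0.004800 mol.
n(C6H8O6) = 0.004800 / 1 = 0.004800 mol.
mass C6H8O6 = 0.004800 x 176.12 = 0.8454 g, so %C6H8O6 = 0.8454/1.3424 x 100 = 63.0%.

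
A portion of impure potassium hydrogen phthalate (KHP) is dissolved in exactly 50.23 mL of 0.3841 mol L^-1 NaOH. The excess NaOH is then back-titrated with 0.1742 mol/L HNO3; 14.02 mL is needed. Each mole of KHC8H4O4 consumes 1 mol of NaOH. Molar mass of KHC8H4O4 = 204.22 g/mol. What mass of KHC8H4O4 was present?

3.44 g

Total n(NaOH) added = 0.3841 x 0.05023 = 0.01929 mol.
n(HNO3) used = 0.1742 x 0.01402 = 0.002442 mol, which equals the excess n(NaOH).
So n(NaOH) consumed by the sample = 0.01929 - 0.002442 = 0.01685 mol.
n(KHC8H4O4) = 0.01685 / 1 = 0.01685 mol.
mass = 0.01685 mol x 204.22 g/mol = 3.44 g.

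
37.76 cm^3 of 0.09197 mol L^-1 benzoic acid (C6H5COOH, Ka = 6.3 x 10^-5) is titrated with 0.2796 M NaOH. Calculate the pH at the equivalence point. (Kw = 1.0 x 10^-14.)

8.52

n(C6H5COOH) = 0.09197 x 0.03776 = 0.003473 mol; V(NaOH) at equivalence = 0.003473/0.2796 = 0.01242 L.
At equivalence all the acid is converted to C6H5COO-; total volume = 0.03776 + 0.01242 = 0.05018 L, so [C6H5COO-] = 0.003473/0.05018 = 0.06921 M.
Kb = Kw/Ka = 1.0e-14 / 6.3 x 10^-5 = 1.59e-10.
[OH^-] = sqrt(Kb x [C6H5COO-]) = sqrt(1.59e-10 x 0.06921) = 3.31e-6 M.
pOH = 5.48, so pH = 14.00 - 5.48 = 8.52.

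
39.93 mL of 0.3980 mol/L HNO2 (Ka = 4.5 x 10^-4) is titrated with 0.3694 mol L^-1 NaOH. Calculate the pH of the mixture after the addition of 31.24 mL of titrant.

Initial n(HNO2) = 0.3980 x 0.03993 = 0.01589 mol.
n(NaOH) added = 0.3694 x 0.03124 = 0.01154 mol, converting that many moles of HNO2 to NO2-.
Remaining n(HNO2) = 0.004352 mol; n(NO2-) = 0.01154 mol.
By Henderson-Hasselbalch, pH = pKa + log([A^-]/[HA]) = 3.35 + log(0.01154/0.004352) = 3.35 + (+0.42) = 3.77.

3.77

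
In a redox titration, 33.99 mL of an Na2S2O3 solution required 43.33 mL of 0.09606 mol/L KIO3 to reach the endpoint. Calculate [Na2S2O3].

n(KIO3) = 0.09606 x 0.04333 = 0.004162 mol.
From the balanced equation, 1 mol KIO3 reacts with 6 mol Na2S2O3, so n(Na2S2O3) = 0.004162 x 6/1 = 0.02497 mol.
[Na2S2O3] = 0.02497 / 0.03399 L = 0.735 M.

0.735 M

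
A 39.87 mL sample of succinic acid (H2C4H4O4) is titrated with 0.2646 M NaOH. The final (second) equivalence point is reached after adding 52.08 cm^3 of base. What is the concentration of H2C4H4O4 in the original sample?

n(NaOH) = 0.2646 x 0.05208 = 0.01378 mol.
At the final (second) equivalence point, 2 mol OH^- react per mol H2C4H4O4, so n(H2C4H4O4) = 0.01378 / 2 = 0.006890 mol.
[H2C4H4O4] = 0.006890 / 0.03987 L = 0.173 M.

0.173 M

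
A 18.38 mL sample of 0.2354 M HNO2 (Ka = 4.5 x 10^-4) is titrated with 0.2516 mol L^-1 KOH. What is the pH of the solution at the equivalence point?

n(HNO2) = 0.2354 x 0.01838 = 0.004327 mol; V(KOH) at equivalence = 0.004327/0.2516 = 0.01720 L.
At equivalence all the acid is converted to NO2-; total volume = 0.01838 + 0.01720 = 0.03558 L, so [NO2-] = 0.004327/0.03558 = 0.1216 M.
Kb = Kw/Ka = 1.0e-14 / 4.5 x 10^-4 = 2.22e-11.
[OH^-] = sqrt(Kb x [NO2-]) = sqrt(2.22e-11 x 0.1216) = 1.64e-6 M.
pOH = 5.78, so pH = 14.00 - 5.78 = 8.22.

8.22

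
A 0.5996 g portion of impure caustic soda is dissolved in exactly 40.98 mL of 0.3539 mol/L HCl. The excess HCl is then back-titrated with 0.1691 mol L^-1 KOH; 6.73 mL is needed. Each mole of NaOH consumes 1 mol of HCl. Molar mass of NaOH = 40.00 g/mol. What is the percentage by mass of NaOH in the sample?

Total n(HCl) added = 0.3539 x 0.04098 = 0.01450 mol.
n(KOH) used = 0.1691 x 0.006730 = 0.001138 mol, which equals the excess n(HCl).
So n(HCl) consumed by the sample = 0.01450 - 0.001138 = 0.01336 mol.
n(NaOH) = 0.01336 / 1 = 0.01336 mol.
mass NaOH = 0.01336 x 40.00 = 0.5346 g, so %NaOH = 0.5346/0.5996 x 100 = 89.2%.

89.2%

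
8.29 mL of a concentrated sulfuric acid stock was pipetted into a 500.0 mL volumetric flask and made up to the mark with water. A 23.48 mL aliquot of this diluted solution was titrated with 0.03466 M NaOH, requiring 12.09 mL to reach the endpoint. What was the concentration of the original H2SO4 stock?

0.538 M

n(NaOH) = 0.03466 x 0.01209 = 0.0004190 mol.
n(H2SO4) in the aliquot = 0.0004190 x 1/2 = 0.0002095 mol.
[diluted H2SO4] = 0.0002095 / 0.02348 = 0.008923 M.
Dilution factor = 500.0/8.290 = 60.31, so [stock] = 0.008923 x 60.31 = 0.538 M.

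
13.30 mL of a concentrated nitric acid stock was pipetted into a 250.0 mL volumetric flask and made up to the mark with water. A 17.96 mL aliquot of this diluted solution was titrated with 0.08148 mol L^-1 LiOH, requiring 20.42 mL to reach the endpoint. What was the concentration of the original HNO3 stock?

n(LiOH) = 0.08148 x 0.02042 = 0.001664 mol.
n(HNO3) in the aliquot = 0.001664 mol.
[diluted HNO3] = 0.001664 / 0.01796 = 0.09264 M.
Dilution factor = 250.0/13.30 = 18.80, so [stock] = 0.09264 x 18.80 = 1.74 M.

1.74 M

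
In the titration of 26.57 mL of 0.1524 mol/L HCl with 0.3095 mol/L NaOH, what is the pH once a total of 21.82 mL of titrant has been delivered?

n(acid) = 0.1524 x 0.02657 = 0.004049 mol; n(NaOH) added = 0.3095 x 0.02182 = 0.006753 mol.
Base is in excess by 0.006753 - 0.004049 = 0.002704 mol in a total volume of 0.04839 L.
[OH^-] = 0.002704/0.04839 = 0.05588 M, so pOH = 1.25 and pH = 14.00 - 1.25 = 12.75.

12.75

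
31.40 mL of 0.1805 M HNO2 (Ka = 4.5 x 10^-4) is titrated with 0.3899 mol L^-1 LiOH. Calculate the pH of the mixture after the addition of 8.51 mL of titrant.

Initial n(HNO2) = 0.1805 x 0.03140 = 0.005668 mol.
n(LiOH) added = 0.3899 x 0.008510 = 0.003318 mol, converting that many moles of HNO2 to NO2-.
Remaining n(HNO2) = 0.002350 mol; n(NO2-) = 0.003318 mol.
By Henderson-Hasselbalch, pH = pKa + log([A^-]/[HA]) = 3.35 + log(0.003318/0.002350) = 3.35 + (+0.15) = 3.50.

3.50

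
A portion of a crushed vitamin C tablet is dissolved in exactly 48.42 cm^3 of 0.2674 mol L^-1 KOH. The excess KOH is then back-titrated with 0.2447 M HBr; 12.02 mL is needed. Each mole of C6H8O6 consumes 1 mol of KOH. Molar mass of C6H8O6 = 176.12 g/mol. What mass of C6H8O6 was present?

Total n(KOH) added = 0.2674 x 0.04842 = 0.01295 mol.
n(HBr) used = 0.2447 x 0.01202 = 0.002941 mol, which equals the excess n(KOH).
So n(KOH) consumed by the sample = 0.01295 - 0.002941 = 0.01001 mol.
n(C6H8O6) = 0.01001 / 1 = 0.01001 mol.
mass = 0.01001 mol x 176.12 g/mol = 1.76 g.

1.76 g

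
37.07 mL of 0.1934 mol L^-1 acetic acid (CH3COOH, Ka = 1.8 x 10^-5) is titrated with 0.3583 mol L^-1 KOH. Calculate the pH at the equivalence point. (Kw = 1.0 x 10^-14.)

8.92

n(CH3COOH) = 0.1934 x 0.03707 = 0.007169 mol; V(KOH) at equivalence = 0.007169/0.3583 = 0.02001 L.
At equivalence all the acid is converted to CH3COO-; total volume = 0.03707 + 0.02001 = 0.05708 L, so [CH3COO-] = 0.007169/0.05708 = 0.1256 M.
Kb = Kw/Ka = 1.0e-14 / 1.8 x 10^-5 = 5.56e-10.
[OH^-] = sqrt(Kb x [CH3COO-]) = sqrt(5.56e-10 x 0.1256) = 8.35e-6 M.
pOH = 5.08, so pH = 14.00 - 5.08 = 8.92.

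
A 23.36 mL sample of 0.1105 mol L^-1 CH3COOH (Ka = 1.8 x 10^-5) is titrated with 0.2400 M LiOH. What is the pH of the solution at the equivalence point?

8.81

n(CH3COOH) = 0.1105 x 0.02336 = 0.002581 mol; V(LiOH) at equivalence = 0.002581/0.2400 = 0.01076 L.
At equivalence all the acid is converted to CH3COO-; total volume = 0.02336 + 0.01076 = 0.03412 L, so [CH3COO-] = 0.002581/0.03412 = 0.07566 M.
Kb = Kw/Ka = 1.0e-14 / 1.8 x 10^-5 = 5.56e-10.
[OH^-] = sqrt(Kb x [CH3COO-]) = sqrt(5.56e-10 x 0.07566) = 6.48e-6 M.
pOH = 5.19, so pH = 14.00 - 5.19 = 8.81.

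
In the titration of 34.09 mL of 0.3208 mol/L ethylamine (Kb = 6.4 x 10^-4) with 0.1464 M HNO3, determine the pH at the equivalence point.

n(C2H5NH2) = 0.3208 x 0.03409 = 0.01094 mol; V(HNO3) at equivalence = 0.01094/0.1464 = 0.07470 L.
At equivalence the base is fully converted to C2H5NH3+; total volume = 0.1088 L, so [C2H5NH3+] = 0.01094/0.1088 = 0.1005 M.
Ka(C2H5NH3+) = Kw/Kb = 1.0e-14 / 6.4 x 10^-4 = 1.56e-11.
[H^+] = sqrt(Ka x [C2H5NH3+]) = sqrt(1.56e-11 x 0.1005) = 1.25e-6 M.
pH = -log(1.25e-6) = 5.90.

5.90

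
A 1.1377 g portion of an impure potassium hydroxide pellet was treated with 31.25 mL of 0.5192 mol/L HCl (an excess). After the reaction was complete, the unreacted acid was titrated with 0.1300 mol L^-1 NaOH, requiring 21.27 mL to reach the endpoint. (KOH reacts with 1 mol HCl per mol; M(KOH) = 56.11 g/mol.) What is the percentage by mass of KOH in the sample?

66.4%

Total n(HCl) added = 0.5192 x 0.03125 = 0.01622 mol.
n(NaOH) used = 0.1300 x 0.02127 = 0.002765 mol, which equals the excess n(HCl).
So n(HCl) consumed by the sample = 0.01622 - 0.002765 = 0.01346 mol.
n(KOH) = 0.01346 / 1 = 0.01346 mol.
mass KOH = 0.01346 x 56.11 = 0.7552 g, so %KOH = 0.7552/1.1377 x 100 = 66.4%.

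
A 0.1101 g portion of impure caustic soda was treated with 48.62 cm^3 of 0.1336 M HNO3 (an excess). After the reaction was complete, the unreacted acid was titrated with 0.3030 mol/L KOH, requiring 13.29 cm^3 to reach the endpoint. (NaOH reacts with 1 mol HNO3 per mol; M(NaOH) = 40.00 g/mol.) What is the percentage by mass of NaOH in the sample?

89.7%

Total n(HNO3) added = 0.1336 x 0.04862 = 0.006496 mol.
n(KOH) used = 0.3030 x 0.01329 = 0.004027 mol, which equals the excess n(HNO3).
So n(HNO3) consumed by the sample = 0.006496 - 0.004027 = 0.002469 mol.
n(NaOH) = 0.002469 / 1 = 0.002469 mol.
mass NaOH = 0.002469 x 40.00 = 0.09875 g, so %NaOH = 0.09875/0.1101 x 100 = 89.7%.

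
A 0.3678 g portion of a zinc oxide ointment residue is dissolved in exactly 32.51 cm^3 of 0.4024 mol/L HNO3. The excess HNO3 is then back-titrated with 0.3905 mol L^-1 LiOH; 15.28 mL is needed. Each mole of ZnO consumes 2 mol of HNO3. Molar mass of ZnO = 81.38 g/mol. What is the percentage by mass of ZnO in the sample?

78.7%

Total n(HNO3) added = 0.4024 x 0.03251 = 0.01308 mol.
n(LiOH) used = 0.3905 x 0.01528 = 0.005967 mol, which equals the excess n(HNO3).
So n(HNO3) consumed by the sample = 0.01308 - 0.005967 = 0.007115 mol.
n(ZnO) = 0.007115 / 2 = 0.003558 mol.
mass ZnO = 0.003558 x 81.38 = 0.2895 g, so %ZnO = 0.2895/0.3678 x 100 = 78.7%.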